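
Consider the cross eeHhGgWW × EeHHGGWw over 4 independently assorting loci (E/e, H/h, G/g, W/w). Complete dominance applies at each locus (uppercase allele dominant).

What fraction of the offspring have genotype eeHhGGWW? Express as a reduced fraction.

P(eeHhGGWW) = 1/16

eeHhGgWW gametes: eHGW×4, eHgW×4, ehGW×4, ehgW×4
EeHHGGWw gametes: EHGW×4, EHGw×4, eHGW×4, eHGw×4
eeHhGgWW×EeHHGGWw grid (16·16=256): EeHHGGWW=16 EeHHGGWw=16 EeHHGgWW=16 EeHHGgWw=16 EeHhGGWW=16 EeHhGGWw=16 EeHhGgWW=16 EeHhGgWw=16 eeHHGGWW=16 eeHHGGWw=16 eeHHGgWW=16 eeHHGgWw=16 eeHhGGWW=16 eeHhGGWw=16 eeHhGgWW=16 eeHhGgWw=16
eeHhGGWW hits 16/256; gcd=16; 16÷16/256÷16 = 1/16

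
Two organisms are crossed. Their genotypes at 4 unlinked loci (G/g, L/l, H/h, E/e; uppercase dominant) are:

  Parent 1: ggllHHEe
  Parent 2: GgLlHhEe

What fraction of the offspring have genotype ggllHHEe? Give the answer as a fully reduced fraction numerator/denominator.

P(ggllHHEe) = 1/16

ggllHHEe gametes: glHE×8, glHe×8
GgLlHhEe gametes: GLHE×1, GLHe×1, GLhE×1, GLhe×1, GlHE×1, GlHe×1, GlhE×1, Glhe×1, gLHE×1, gLHe×1, gLhE×1, gLhe×1, glHE×1, glHe×1, glhE×1, glhe×1
ggllHHEe×GgLlHhEe grid (16·16=256): GgLlHHEE=8 GgLlHHEe=16 GgLlHHee=8 GgLlHhEE=8 GgLlHhEe=16 GgLlHhee=8 GgllHHEE=8 GgllHHEe=16 GgllHHee=8 GgllHhEE=8 GgllHhEe=16 GgllHhee=8 ggLlHHEE=8 ggLlHHEe=16 ggLlHHee=8 ggLlHhEE=8 ggLlHhEe=16 ggLlHhee=8 ggllHHEE=8 ggllHHEe=16 ggllHHee=8 ggllHhEE=8 ggllHhEe=16 ggllHhee=8
ggllHHEe hits 16/256; gcd=16; 16÷16/256÷16 = 1/16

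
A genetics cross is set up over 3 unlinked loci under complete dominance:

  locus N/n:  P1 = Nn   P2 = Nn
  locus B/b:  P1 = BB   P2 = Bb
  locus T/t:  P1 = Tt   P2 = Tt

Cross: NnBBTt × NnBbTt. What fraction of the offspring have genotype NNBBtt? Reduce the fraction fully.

P(NNBBtt) = 1/32

NnBBTt gametes: NBT×2, NBt×2, nBT×2, nBt×2
NnBbTt gametes: NBT×1, NBt×1, NbT×1, Nbt×1, nBT×1, nBt×1, nbT×1, nbt×1
NnBBTt×NnBbTt grid (8·8=64): NNBBTT=2 NNBBTt=4 NNBBtt=2 NNBbTT=2 NNBbTt=4 NNBbtt=2 NnBBTT=4 NnBBTt=8 NnBBtt=4 NnBbTT=4 NnBbTt=8 NnBbtt=4 nnBBTT=2 nnBBTt=4 nnBBtt=2 nnBbTT=2 nnBbTt=4 nnBbtt=2
NNBBtt hits 2/64; gcd=2; 2÷2/64÷2 = 1/32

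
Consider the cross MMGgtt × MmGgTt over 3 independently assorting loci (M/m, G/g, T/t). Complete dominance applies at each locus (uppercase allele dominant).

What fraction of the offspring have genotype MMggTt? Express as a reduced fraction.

MMGgtt gametes: MGt×4, Mgt×4
MmGgTt gametes: MGT×1, MGt×1, MgT×1, Mgt×1, mGT×1, mGt×1, mgT×1, mgt×1
MMGgtt×MmGgTt grid (8·8=64): MMGGTt=4 MMGGtt=4 MMGgTt=8 MMGgtt=8 MMggTt=4 MMggtt=4 MmGGTt=4 MmGGtt=4 MmGgTt=8 MmGgtt=8 MmggTt=4 Mmggtt=4
MMggTt hits 4/64; gcd=4; 4÷4/64÷4 = 1/16

P(MMggTt) = 1/16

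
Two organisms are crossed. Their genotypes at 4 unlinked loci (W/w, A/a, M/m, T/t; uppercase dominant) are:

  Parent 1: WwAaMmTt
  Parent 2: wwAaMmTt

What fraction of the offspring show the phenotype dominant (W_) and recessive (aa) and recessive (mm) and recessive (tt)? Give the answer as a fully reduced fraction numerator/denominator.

WwAaMmTt gametes: WAMT×1, WAMt×1, WAmT×1, WAmt×1, WaMT×1, WaMt×1, WamT×1, Wamt×1, wAMT×1, wAMt×1, wAmT×1, wAmt×1, waMT×1, waMt×1, wamT×1, wamt×1
wwAaMmTt gametes: wAMT×2, wAMt×2, wAmT×2, wAmt×2, waMT×2, waMt×2, wamT×2, wamt×2
WwAaMmTt×wwAaMmTt grid (16·16=256): WwAAMMTT=2 WwAAMMTt=4 WwAAMMtt=2 WwAAMmTT=4 WwAAMmTt=8 WwAAMmtt=4 WwAAmmTT=2 WwAAmmTt=4 WwAAmmtt=2 WwAaMMTT=4 WwAaMMTt=8 WwAaMMtt=4 WwAaMmTT=8 WwAaMmTt=16 WwAaMmtt=8 WwAammTT=4 WwAammTt=8 WwAammtt=4 WwaaMMTT=2 WwaaMMTt=4 WwaaMMtt=2 WwaaMmTT=4 WwaaMmTt=8 WwaaMmtt=4 WwaammTT=2 WwaammTt=4 Wwaammtt=2 wwAAMMTT=2 wwAAMMTt=4 wwAAMMtt=2 wwAAMmTT=4 wwAAMmTt=8 wwAAMmtt=4 wwAAmmTT=2 wwAAmmTt=4 wwAAmmtt=2 wwAaMMTT=4 wwAaMMTt=8 wwAaMMtt=4 wwAaMmTT=8 wwAaMmTt=16 wwAaMmtt=8 wwAammTT=4 wwAammTt=8 wwAammtt=4 wwaaMMTT=2 wwaaMMTt=4 wwaaMMtt=2 wwaaMmTT=4 wwaaMmTt=8 wwaaMmtt=4 wwaammTT=2 wwaammTt=4 wwaammtt=2
W_ aa mm tt hits 2/256; gcd=2; 2÷2/256÷2 = 1/128

P(W_ aa mm tt) = 1/128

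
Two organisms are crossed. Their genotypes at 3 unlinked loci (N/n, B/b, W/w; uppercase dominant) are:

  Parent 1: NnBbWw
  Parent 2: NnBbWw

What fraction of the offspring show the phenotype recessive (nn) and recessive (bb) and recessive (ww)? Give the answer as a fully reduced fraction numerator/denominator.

P(nn bb ww) = 1/64

NnBbWw gametes: NBW×1, NBw×1, NbW×1, Nbw×1, nBW×1, nBw×1, nbW×1, nbw×1
NnBbWw gametes: NBW×1, NBw×1, NbW×1, Nbw×1, nBW×1, nBw×1, nbW×1, nbw×1
NnBbWw×NnBbWw grid (8·8=64): NNBBWW=1 NNBBWw=2 NNBBww=1 NNBbWW=2 NNBbWw=4 NNBbww=2 NNbbWW=1 NNbbWw=2 NNbbww=1 NnBBWW=2 NnBBWw=4 NnBBww=2 NnBbWW=4 NnBbWw=8 NnBbww=4 NnbbWW=2 NnbbWw=4 Nnbbww=2 nnBBWW=1 nnBBWw=2 nnBBww=1 nnBbWW=2 nnBbWw=4 nnBbww=2 nnbbWW=1 nnbbWw=2 nnbbww=1
nn bb ww hits 1/64; gcd=1; 1÷1/64÷1 = 1/64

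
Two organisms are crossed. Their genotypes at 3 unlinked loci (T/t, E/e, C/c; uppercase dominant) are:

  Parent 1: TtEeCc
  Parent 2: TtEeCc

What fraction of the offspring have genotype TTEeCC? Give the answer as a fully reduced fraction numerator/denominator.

P(TTEeCC) = 1/32

TtEeCc gametes: TEC×1, TEc×1, TeC×1, Tec×1, tEC×1, tEc×1, teC×1, tec×1
TtEeCc gametes: TEC×1, TEc×1, TeC×1, Tec×1, tEC×1, tEc×1, teC×1, tec×1
TtEeCc×TtEeCc grid (8·8=64): TTEECC=1 TTEECc=2 TTEEcc=1 TTEeCC=2 TTEeCc=4 TTEecc=2 TTeeCC=1 TTeeCc=2 TTeecc=1 TtEECC=2 TtEECc=4 TtEEcc=2 TtEeCC=4 TtEeCc=8 TtEecc=4 TteeCC=2 TteeCc=4 Tteecc=2 ttEECC=1 ttEECc=2 ttEEcc=1 ttEeCC=2 ttEeCc=4 ttEecc=2 tteeCC=1 tteeCc=2 tteecc=1
TTEeCC hits 2/64; gcd=2; 2÷2/64÷2 = 1/32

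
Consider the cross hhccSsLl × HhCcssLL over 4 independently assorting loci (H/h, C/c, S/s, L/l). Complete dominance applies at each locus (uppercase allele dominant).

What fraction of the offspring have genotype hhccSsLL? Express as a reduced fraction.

hhccSsLl gametes: hcSL×4, hcSl×4, hcsL×4, hcsl×4
HhCcssLL gametes: HCsL×4, HcsL×4, hCsL×4, hcsL×4
hhccSsLl×HhCcssLL grid (16·16=256): HhCcSsLL=16 HhCcSsLl=16 HhCcssLL=16 HhCcssLl=16 HhccSsLL=16 HhccSsLl=16 HhccssLL=16 HhccssLl=16 hhCcSsLL=16 hhCcSsLl=16 hhCcssLL=16 hhCcssLl=16 hhccSsLL=16 hhccSsLl=16 hhccssLL=16 hhccssLl=16
hhccSsLL hits 16/256; gcd=16; 16÷16/256÷16 = 1/16

P(hhccSsLL) = 1/16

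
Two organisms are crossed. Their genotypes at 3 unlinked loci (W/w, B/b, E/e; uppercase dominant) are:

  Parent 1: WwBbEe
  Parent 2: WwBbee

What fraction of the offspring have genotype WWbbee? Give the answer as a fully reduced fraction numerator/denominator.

P(WWbbee) = 1/32

WwBbEe gametes: WBE×1, WBe×1, WbE×1, Wbe×1, wBE×1, wBe×1, wbE×1, wbe×1
WwBbee gametes: WBe×2, Wbe×2, wBe×2, wbe×2
WwBbEe×WwBbee grid (8·8=64): WWBBEe=2 WWBBee=2 WWBbEe=4 WWBbee=4 WWbbEe=2 WWbbee=2 WwBBEe=4 WwBBee=4 WwBbEe=8 WwBbee=8 WwbbEe=4 Wwbbee=4 wwBBEe=2 wwBBee=2 wwBbEe=4 wwBbee=4 wwbbEe=2 wwbbee=2
WWbbee hits 2/64; gcd=2; 2÷2/64÷2 = 1/32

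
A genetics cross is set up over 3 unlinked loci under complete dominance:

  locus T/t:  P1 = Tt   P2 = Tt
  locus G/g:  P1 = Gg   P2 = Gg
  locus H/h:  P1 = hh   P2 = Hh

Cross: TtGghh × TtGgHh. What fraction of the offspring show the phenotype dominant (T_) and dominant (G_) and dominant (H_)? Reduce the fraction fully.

P(T_ G_ H_) = 9/32

TtGghh gametes: TGh×2, Tgh×2, tGh×2, tgh×2
TtGgHh gametes: TGH×1, TGh×1, TgH×1, Tgh×1, tGH×1, tGh×1, tgH×1, tgh×1
TtGghh×TtGgHh grid (8·8=64): TTGGHh=2 TTGGhh=2 TTGgHh=4 TTGghh=4 TTggHh=2 TTgghh=2 TtGGHh=4 TtGGhh=4 TtGgHh=8 TtGghh=8 TtggHh=4 Ttgghh=4 ttGGHh=2 ttGGhh=2 ttGgHh=4 ttGghh=4 ttggHh=2 ttgghh=2
T_ G_ H_ hits 18/64; gcd=2; 18÷2/64÷2 = 9/32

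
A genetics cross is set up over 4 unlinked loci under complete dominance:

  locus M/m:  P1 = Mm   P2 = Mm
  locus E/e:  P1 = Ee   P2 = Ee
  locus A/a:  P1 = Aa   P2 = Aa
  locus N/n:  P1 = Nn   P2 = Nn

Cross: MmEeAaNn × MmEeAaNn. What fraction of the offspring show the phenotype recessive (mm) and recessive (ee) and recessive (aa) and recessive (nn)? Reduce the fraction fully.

MmEeAaNn gametes: MEAN×1, MEAn×1, MEaN×1, MEan×1, MeAN×1, MeAn×1, MeaN×1, Mean×1, mEAN×1, mEAn×1, mEaN×1, mEan×1, meAN×1, meAn×1, meaN×1, mean×1
MmEeAaNn gametes: MEAN×1, MEAn×1, MEaN×1, MEan×1, MeAN×1, MeAn×1, MeaN×1, Mean×1, mEAN×1, mEAn×1, mEaN×1, mEan×1, meAN×1, meAn×1, meaN×1, mean×1
MmEeAaNn×MmEeAaNn grid (16·16=256): MMEEAANN=1 MMEEAANn=2 MMEEAAnn=1 MMEEAaNN=2 MMEEAaNn=4 MMEEAann=2 MMEEaaNN=1 MMEEaaNn=2 MMEEaann=1 MMEeAANN=2 MMEeAANn=4 MMEeAAnn=2 MMEeAaNN=4 MMEeAaNn=8 MMEeAann=4 MMEeaaNN=2 MMEeaaNn=4 MMEeaann=2 MMeeAANN=1 MMeeAANn=2 MMeeAAnn=1 MMeeAaNN=2 MMeeAaNn=4 MMeeAann=2 MMeeaaNN=1 MMeeaaNn=2 MMeeaann=1 MmEEAANN=2 MmEEAANn=4 MmEEAAnn=2 MmEEAaNN=4 MmEEAaNn=8 MmEEAann=4 MmEEaaNN=2 MmEEaaNn=4 MmEEaann=2 MmEeAANN=4 MmEeAANn=8 MmEeAAnn=4 MmEeAaNN=8 MmEeAaNn=16 MmEeAann=8 MmEeaaNN=4 MmEeaaNn=8 MmEeaann=4 MmeeAANN=2 MmeeAANn=4 MmeeAAnn=2 MmeeAaNN=4 MmeeAaNn=8 MmeeAann=4 MmeeaaNN=2 MmeeaaNn=4 Mmeeaann=2 mmEEAANN=1 mmEEAANn=2 mmEEAAnn=1 mmEEAaNN=2 mmEEAaNn=4 mmEEAann=2 mmEEaaNN=1 mmEEaaNn=2 mmEEaann=1 mmEeAANN=2 mmEeAANn=4 mmEeAAnn=2 mmEeAaNN=4 mmEeAaNn=8 mmEeAann=4 mmEeaaNN=2 mmEeaaNn=4 mmEeaann=2 mmeeAANN=1 mmeeAANn=2 mmeeAAnn=1 mmeeAaNN=2 mmeeAaNn=4 mmeeAann=2 mmeeaaNN=1 mmeeaaNn=2 mmeeaann=1
mm ee aa nn hits 1/256; gcd=1; 1÷1/256÷1 = 1/256

P(mm ee aa nn) = 1/256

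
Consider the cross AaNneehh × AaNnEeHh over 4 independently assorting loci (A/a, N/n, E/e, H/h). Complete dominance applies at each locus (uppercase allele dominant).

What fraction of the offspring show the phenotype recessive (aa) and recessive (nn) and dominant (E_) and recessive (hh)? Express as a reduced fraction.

AaNneehh gametes: ANeh×4, Aneh×4, aNeh×4, aneh×4
AaNnEeHh gametes: ANEH×1, ANEh×1, ANeH×1, ANeh×1, AnEH×1, AnEh×1, AneH×1, Aneh×1, aNEH×1, aNEh×1, aNeH×1, aNeh×1, anEH×1, anEh×1, aneH×1, aneh×1
AaNneehh×AaNnEeHh grid (16·16=256): AANNEeHh=4 AANNEehh=4 AANNeeHh=4 AANNeehh=4 AANnEeHh=8 AANnEehh=8 AANneeHh=8 AANneehh=8 AAnnEeHh=4 AAnnEehh=4 AAnneeHh=4 AAnneehh=4 AaNNEeHh=8 AaNNEehh=8 AaNNeeHh=8 AaNNeehh=8 AaNnEeHh=16 AaNnEehh=16 AaNneeHh=16 AaNneehh=16 AannEeHh=8 AannEehh=8 AanneeHh=8 Aanneehh=8 aaNNEeHh=4 aaNNEehh=4 aaNNeeHh=4 aaNNeehh=4 aaNnEeHh=8 aaNnEehh=8 aaNneeHh=8 aaNneehh=8 aannEeHh=4 aannEehh=4 aanneeHh=4 aanneehh=4
aa nn E_ hh hits 4/256; gcd=4; 4÷4/256÷4 = 1/64

P(aa nn E_ hh) = 1/64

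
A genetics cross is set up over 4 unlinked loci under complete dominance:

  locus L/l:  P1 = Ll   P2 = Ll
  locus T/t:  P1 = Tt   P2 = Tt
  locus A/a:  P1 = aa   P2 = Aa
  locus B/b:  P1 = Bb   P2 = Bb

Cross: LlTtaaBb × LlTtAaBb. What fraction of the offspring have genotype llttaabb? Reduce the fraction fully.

P(llttaabb) = 1/128

LlTtaaBb gametes: LTaB×2, LTab×2, LtaB×2, Ltab×2, lTaB×2, lTab×2, ltaB×2, ltab×2
LlTtAaBb gametes: LTAB×1, LTAb×1, LTaB×1, LTab×1, LtAB×1, LtAb×1, LtaB×1, Ltab×1, lTAB×1, lTAb×1, lTaB×1, lTab×1, ltAB×1, ltAb×1, ltaB×1, ltab×1
LlTtaaBb×LlTtAaBb grid (16·16=256): LLTTAaBB=2 LLTTAaBb=4 LLTTAabb=2 LLTTaaBB=2 LLTTaaBb=4 LLTTaabb=2 LLTtAaBB=4 LLTtAaBb=8 LLTtAabb=4 LLTtaaBB=4 LLTtaaBb=8 LLTtaabb=4 LLttAaBB=2 LLttAaBb=4 LLttAabb=2 LLttaaBB=2 LLttaaBb=4 LLttaabb=2 LlTTAaBB=4 LlTTAaBb=8 LlTTAabb=4 LlTTaaBB=4 LlTTaaBb=8 LlTTaabb=4 LlTtAaBB=8 LlTtAaBb=16 LlTtAabb=8 LlTtaaBB=8 LlTtaaBb=16 LlTtaabb=8 LlttAaBB=4 LlttAaBb=8 LlttAabb=4 LlttaaBB=4 LlttaaBb=8 Llttaabb=4 llTTAaBB=2 llTTAaBb=4 llTTAabb=2 llTTaaBB=2 llTTaaBb=4 llTTaabb=2 llTtAaBB=4 llTtAaBb=8 llTtAabb=4 llTtaaBB=4 llTtaaBb=8 llTtaabb=4 llttAaBB=2 llttAaBb=4 llttAabb=2 llttaaBB=2 llttaaBb=4 llttaabb=2
llttaabb hits 2/256; gcd=2; 2÷2/256÷2 = 1/128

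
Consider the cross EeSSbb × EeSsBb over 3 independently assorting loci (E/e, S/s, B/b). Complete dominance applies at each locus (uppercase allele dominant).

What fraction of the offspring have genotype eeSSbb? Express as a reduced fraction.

P(eeSSbb) = 1/16

EeSSbb gametes: ESb×4, eSb×4
EeSsBb gametes: ESB×1, ESb×1, EsB×1, Esb×1, eSB×1, eSb×1, esB×1, esb×1
EeSSbb×EeSsBb grid (8·8=64): EESSBb=4 EESSbb=4 EESsBb=4 EESsbb=4 EeSSBb=8 EeSSbb=8 EeSsBb=8 EeSsbb=8 eeSSBb=4 eeSSbb=4 eeSsBb=4 eeSsbb=4
eeSSbb hits 4/64; gcd=4; 4÷4/64÷4 = 1/16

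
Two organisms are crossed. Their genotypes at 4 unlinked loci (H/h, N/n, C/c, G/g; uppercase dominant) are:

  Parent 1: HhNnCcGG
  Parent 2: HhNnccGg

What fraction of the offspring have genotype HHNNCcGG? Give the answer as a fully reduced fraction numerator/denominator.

HhNnCcGG gametes: HNCG×2, HNcG×2, HnCG×2, HncG×2, hNCG×2, hNcG×2, hnCG×2, hncG×2
HhNnccGg gametes: HNcG×2, HNcg×2, HncG×2, Hncg×2, hNcG×2, hNcg×2, hncG×2, hncg×2
HhNnCcGG×HhNnccGg grid (16·16=256): HHNNCcGG=4 HHNNCcGg=4 HHNNccGG=4 HHNNccGg=4 HHNnCcGG=8 HHNnCcGg=8 HHNnccGG=8 HHNnccGg=8 HHnnCcGG=4 HHnnCcGg=4 HHnnccGG=4 HHnnccGg=4 HhNNCcGG=8 HhNNCcGg=8 HhNNccGG=8 HhNNccGg=8 HhNnCcGG=16 HhNnCcGg=16 HhNnccGG=16 HhNnccGg=16 HhnnCcGG=8 HhnnCcGg=8 HhnnccGG=8 HhnnccGg=8 hhNNCcGG=4 hhNNCcGg=4 hhNNccGG=4 hhNNccGg=4 hhNnCcGG=8 hhNnCcGg=8 hhNnccGG=8 hhNnccGg=8 hhnnCcGG=4 hhnnCcGg=4 hhnnccGG=4 hhnnccGg=4
HHNNCcGG hits 4/256; gcd=4; 4÷4/256÷4 = 1/64

P(HHNNCcGG) = 1/64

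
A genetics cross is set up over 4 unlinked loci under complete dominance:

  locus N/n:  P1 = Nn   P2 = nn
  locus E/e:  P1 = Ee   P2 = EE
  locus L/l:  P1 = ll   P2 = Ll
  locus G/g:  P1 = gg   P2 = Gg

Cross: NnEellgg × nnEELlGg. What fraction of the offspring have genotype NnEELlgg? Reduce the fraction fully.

NnEellgg gametes: NElg×4, Nelg×4, nElg×4, nelg×4
nnEELlGg gametes: nELG×4, nELg×4, nElG×4, nElg×4
NnEellgg×nnEELlGg grid (16·16=256): NnEELlGg=16 NnEELlgg=16 NnEEllGg=16 NnEEllgg=16 NnEeLlGg=16 NnEeLlgg=16 NnEellGg=16 NnEellgg=16 nnEELlGg=16 nnEELlgg=16 nnEEllGg=16 nnEEllgg=16 nnEeLlGg=16 nnEeLlgg=16 nnEellGg=16 nnEellgg=16
NnEELlgg hits 16/256; gcd=16; 16÷16/256÷16 = 1/16

P(NnEELlgg) = 1/16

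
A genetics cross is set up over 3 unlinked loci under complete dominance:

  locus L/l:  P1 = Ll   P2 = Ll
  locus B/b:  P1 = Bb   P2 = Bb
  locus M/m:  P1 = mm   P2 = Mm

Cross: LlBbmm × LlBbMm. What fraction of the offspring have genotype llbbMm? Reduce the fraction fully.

P(llbbMm) = 1/32

LlBbmm gametes: LBm×2, Lbm×2, lBm×2, lbm×2
LlBbMm gametes: LBM×1, LBm×1, LbM×1, Lbm×1, lBM×1, lBm×1, lbM×1, lbm×1
LlBbmm×LlBbMm grid (8·8=64): LLBBMm=2 LLBBmm=2 LLBbMm=4 LLBbmm=4 LLbbMm=2 LLbbmm=2 LlBBMm=4 LlBBmm=4 LlBbMm=8 LlBbmm=8 LlbbMm=4 Llbbmm=4 llBBMm=2 llBBmm=2 llBbMm=4 llBbmm=4 llbbMm=2 llbbmm=2
llbbMm hits 2/64; gcd=2; 2÷2/64÷2 = 1/32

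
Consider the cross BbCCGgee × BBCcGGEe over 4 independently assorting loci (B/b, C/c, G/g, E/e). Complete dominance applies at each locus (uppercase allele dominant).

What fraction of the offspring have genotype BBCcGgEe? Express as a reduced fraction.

P(BBCcGgEe) = 1/16

BbCCGgee gametes: BCGe×4, BCge×4, bCGe×4, bCge×4
BBCcGGEe gametes: BCGE×4, BCGe×4, BcGE×4, BcGe×4
BbCCGgee×BBCcGGEe grid (16·16=256): BBCCGGEe=16 BBCCGGee=16 BBCCGgEe=16 BBCCGgee=16 BBCcGGEe=16 BBCcGGee=16 BBCcGgEe=16 BBCcGgee=16 BbCCGGEe=16 BbCCGGee=16 BbCCGgEe=16 BbCCGgee=16 BbCcGGEe=16 BbCcGGee=16 BbCcGgEe=16 BbCcGgee=16
BBCcGgEe hits 16/256; gcd=16; 16÷16/256÷16 = 1/16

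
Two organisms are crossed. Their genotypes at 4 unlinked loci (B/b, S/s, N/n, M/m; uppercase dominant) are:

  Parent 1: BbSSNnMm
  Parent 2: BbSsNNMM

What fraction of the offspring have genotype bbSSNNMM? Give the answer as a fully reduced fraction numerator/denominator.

BbSSNnMm gametes: BSNM×2, BSNm×2, BSnM×2, BSnm×2, bSNM×2, bSNm×2, bSnM×2, bSnm×2
BbSsNNMM gametes: BSNM×4, BsNM×4, bSNM×4, bsNM×4
BbSSNnMm×BbSsNNMM grid (16·16=256): BBSSNNMM=8 BBSSNNMm=8 BBSSNnMM=8 BBSSNnMm=8 BBSsNNMM=8 BBSsNNMm=8 BBSsNnMM=8 BBSsNnMm=8 BbSSNNMM=16 BbSSNNMm=16 BbSSNnMM=16 BbSSNnMm=16 BbSsNNMM=16 BbSsNNMm=16 BbSsNnMM=16 BbSsNnMm=16 bbSSNNMM=8 bbSSNNMm=8 bbSSNnMM=8 bbSSNnMm=8 bbSsNNMM=8 bbSsNNMm=8 bbSsNnMM=8 bbSsNnMm=8
bbSSNNMM hits 8/256; gcd=8; 8÷8/256÷8 = 1/32

P(bbSSNNMM) = 1/32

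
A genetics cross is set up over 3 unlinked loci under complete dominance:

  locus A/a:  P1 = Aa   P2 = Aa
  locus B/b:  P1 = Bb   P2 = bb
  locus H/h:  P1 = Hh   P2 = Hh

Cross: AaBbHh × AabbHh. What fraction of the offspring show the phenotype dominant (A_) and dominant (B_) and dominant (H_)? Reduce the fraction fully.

AaBbHh gametes: ABH×1, ABh×1, AbH×1, Abh×1, aBH×1, aBh×1, abH×1, abh×1
AabbHh gametes: AbH×2, Abh×2, abH×2, abh×2
AaBbHh×AabbHh grid (8·8=64): AABbHH=2 AABbHh=4 AABbhh=2 AAbbHH=2 AAbbHh=4 AAbbhh=2 AaBbHH=4 AaBbHh=8 AaBbhh=4 AabbHH=4 AabbHh=8 Aabbhh=4 aaBbHH=2 aaBbHh=4 aaBbhh=2 aabbHH=2 aabbHh=4 aabbhh=2
A_ B_ H_ hits 18/64; gcd=2; 18÷2/64÷2 = 9/32

P(A_ B_ H_) = 9/32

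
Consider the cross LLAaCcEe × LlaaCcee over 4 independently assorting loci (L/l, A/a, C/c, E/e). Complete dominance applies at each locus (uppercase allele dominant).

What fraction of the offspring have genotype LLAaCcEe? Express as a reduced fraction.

LLAaCcEe gametes: LACE×2, LACe×2, LAcE×2, LAce×2, LaCE×2, LaCe×2, LacE×2, Lace×2
LlaaCcee gametes: LaCe×4, Lace×4, laCe×4, lace×4
LLAaCcEe×LlaaCcee grid (16·16=256): LLAaCCEe=8 LLAaCCee=8 LLAaCcEe=16 LLAaCcee=16 LLAaccEe=8 LLAaccee=8 LLaaCCEe=8 LLaaCCee=8 LLaaCcEe=16 LLaaCcee=16 LLaaccEe=8 LLaaccee=8 LlAaCCEe=8 LlAaCCee=8 LlAaCcEe=16 LlAaCcee=16 LlAaccEe=8 LlAaccee=8 LlaaCCEe=8 LlaaCCee=8 LlaaCcEe=16 LlaaCcee=16 LlaaccEe=8 Llaaccee=8
LLAaCcEe hits 16/256; gcd=16; 16÷16/256÷16 = 1/16

P(LLAaCcEe) = 1/16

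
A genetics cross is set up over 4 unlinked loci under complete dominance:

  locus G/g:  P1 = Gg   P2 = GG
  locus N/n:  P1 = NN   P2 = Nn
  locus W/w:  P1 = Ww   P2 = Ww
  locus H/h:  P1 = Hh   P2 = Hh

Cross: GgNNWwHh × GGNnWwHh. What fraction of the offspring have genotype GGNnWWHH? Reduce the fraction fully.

GgNNWwHh gametes: GNWH×2, GNWh×2, GNwH×2, GNwh×2, gNWH×2, gNWh×2, gNwH×2, gNwh×2
GGNnWwHh gametes: GNWH×2, GNWh×2, GNwH×2, GNwh×2, GnWH×2, GnWh×2, GnwH×2, Gnwh×2
GgNNWwHh×GGNnWwHh grid (16·16=256): GGNNWWHH=4 GGNNWWHh=8 GGNNWWhh=4 GGNNWwHH=8 GGNNWwHh=16 GGNNWwhh=8 GGNNwwHH=4 GGNNwwHh=8 GGNNwwhh=4 GGNnWWHH=4 GGNnWWHh=8 GGNnWWhh=4 GGNnWwHH=8 GGNnWwHh=16 GGNnWwhh=8 GGNnwwHH=4 GGNnwwHh=8 GGNnwwhh=4 GgNNWWHH=4 GgNNWWHh=8 GgNNWWhh=4 GgNNWwHH=8 GgNNWwHh=16 GgNNWwhh=8 GgNNwwHH=4 GgNNwwHh=8 GgNNwwhh=4 GgNnWWHH=4 GgNnWWHh=8 GgNnWWhh=4 GgNnWwHH=8 GgNnWwHh=16 GgNnWwhh=8 GgNnwwHH=4 GgNnwwHh=8 GgNnwwhh=4
GGNnWWHH hits 4/256; gcd=4; 4÷4/256÷4 = 1/64

P(GGNnWWHH) = 1/64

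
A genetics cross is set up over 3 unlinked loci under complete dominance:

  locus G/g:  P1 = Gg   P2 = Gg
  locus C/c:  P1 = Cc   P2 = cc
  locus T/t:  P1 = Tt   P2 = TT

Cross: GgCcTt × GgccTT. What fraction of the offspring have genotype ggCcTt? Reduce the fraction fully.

GgCcTt gametes: GCT×1, GCt×1, GcT×1, Gct×1, gCT×1, gCt×1, gcT×1, gct×1
GgccTT gametes: GcT×4, gcT×4
GgCcTt×GgccTT grid (8·8=64): GGCcTT=4 GGCcTt=4 GGccTT=4 GGccTt=4 GgCcTT=8 GgCcTt=8 GgccTT=8 GgccTt=8 ggCcTT=4 ggCcTt=4 ggccTT=4 ggccTt=4
ggCcTt hits 4/64; gcd=4; 4÷4/64÷4 = 1/16

P(ggCcTt) = 1/16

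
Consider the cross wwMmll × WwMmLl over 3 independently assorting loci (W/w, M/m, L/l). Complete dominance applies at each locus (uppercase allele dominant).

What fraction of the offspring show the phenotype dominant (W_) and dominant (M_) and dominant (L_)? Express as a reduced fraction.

P(W_ M_ L_) = 3/16

wwMmll gametes: wMl×4, wml×4
WwMmLl gametes: WML×1, WMl×1, WmL×1, Wml×1, wML×1, wMl×1, wmL×1, wml×1
wwMmll×WwMmLl grid (8·8=64): WwMMLl=4 WwMMll=4 WwMmLl=8 WwMmll=8 WwmmLl=4 Wwmmll=4 wwMMLl=4 wwMMll=4 wwMmLl=8 wwMmll=8 wwmmLl=4 wwmmll=4
W_ M_ L_ hits 12/64; gcd=4; 12÷4/64÷4 = 3/16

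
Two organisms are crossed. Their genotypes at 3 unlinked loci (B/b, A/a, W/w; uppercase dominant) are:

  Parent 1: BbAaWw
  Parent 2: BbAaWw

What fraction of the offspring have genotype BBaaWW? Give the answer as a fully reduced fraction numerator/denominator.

P(BBaaWW) = 1/64

BbAaWw gametes: BAW×1, BAw×1, BaW×1, Baw×1, bAW×1, bAw×1, baW×1, baw×1
BbAaWw gametes: BAW×1, BAw×1, BaW×1, Baw×1, bAW×1, bAw×1, baW×1, baw×1
BbAaWw×BbAaWw grid (8·8=64): BBAAWW=1 BBAAWw=2 BBAAww=1 BBAaWW=2 BBAaWw=4 BBAaww=2 BBaaWW=1 BBaaWw=2 BBaaww=1 BbAAWW=2 BbAAWw=4 BbAAww=2 BbAaWW=4 BbAaWw=8 BbAaww=4 BbaaWW=2 BbaaWw=4 Bbaaww=2 bbAAWW=1 bbAAWw=2 bbAAww=1 bbAaWW=2 bbAaWw=4 bbAaww=2 bbaaWW=1 bbaaWw=2 bbaaww=1
BBaaWW hits 1/64; gcd=1; 1÷1/64÷1 = 1/64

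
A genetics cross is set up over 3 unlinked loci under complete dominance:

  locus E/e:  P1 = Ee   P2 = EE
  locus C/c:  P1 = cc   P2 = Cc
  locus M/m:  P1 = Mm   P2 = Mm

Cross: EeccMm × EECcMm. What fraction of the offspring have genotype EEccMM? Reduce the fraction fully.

EeccMm gametes: EcM×2, Ecm×2, ecM×2, ecm×2
EECcMm gametes: ECM×2, ECm×2, EcM×2, Ecm×2
EeccMm×EECcMm grid (8·8=64): EECcMM=4 EECcMm=8 EECcmm=4 EEccMM=4 EEccMm=8 EEccmm=4 EeCcMM=4 EeCcMm=8 EeCcmm=4 EeccMM=4 EeccMm=8 Eeccmm=4
EEccMM hits 4/64; gcd=4; 4÷4/64÷4 = 1/16

P(EEccMM) = 1/16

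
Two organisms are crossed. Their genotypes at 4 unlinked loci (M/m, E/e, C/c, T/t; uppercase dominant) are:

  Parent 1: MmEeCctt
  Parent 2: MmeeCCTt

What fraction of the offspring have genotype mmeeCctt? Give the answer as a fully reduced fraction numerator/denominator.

P(mmeeCctt) = 1/32

MmEeCctt gametes: MECt×2, MEct×2, MeCt×2, Mect×2, mECt×2, mEct×2, meCt×2, mect×2
MmeeCCTt gametes: MeCT×4, MeCt×4, meCT×4, meCt×4
MmEeCctt×MmeeCCTt grid (16·16=256): MMEeCCTt=8 MMEeCCtt=8 MMEeCcTt=8 MMEeCctt=8 MMeeCCTt=8 MMeeCCtt=8 MMeeCcTt=8 MMeeCctt=8 MmEeCCTt=16 MmEeCCtt=16 MmEeCcTt=16 MmEeCctt=16 MmeeCCTt=16 MmeeCCtt=16 MmeeCcTt=16 MmeeCctt=16 mmEeCCTt=8 mmEeCCtt=8 mmEeCcTt=8 mmEeCctt=8 mmeeCCTt=8 mmeeCCtt=8 mmeeCcTt=8 mmeeCctt=8
mmeeCctt hits 8/256; gcd=8; 8÷8/256÷8 = 1/32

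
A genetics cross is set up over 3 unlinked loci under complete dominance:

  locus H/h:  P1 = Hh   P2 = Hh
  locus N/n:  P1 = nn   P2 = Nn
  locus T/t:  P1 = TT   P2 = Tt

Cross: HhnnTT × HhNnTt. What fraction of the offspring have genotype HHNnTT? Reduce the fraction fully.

HhnnTT gametes: HnT×4, hnT×4
HhNnTt gametes: HNT×1, HNt×1, HnT×1, Hnt×1, hNT×1, hNt×1, hnT×1, hnt×1
HhnnTT×HhNnTt grid (8·8=64): HHNnTT=4 HHNnTt=4 HHnnTT=4 HHnnTt=4 HhNnTT=8 HhNnTt=8 HhnnTT=8 HhnnTt=8 hhNnTT=4 hhNnTt=4 hhnnTT=4 hhnnTt=4
HHNnTT hits 4/64; gcd=4; 4÷4/64÷4 = 1/16

P(HHNnTT) = 1/16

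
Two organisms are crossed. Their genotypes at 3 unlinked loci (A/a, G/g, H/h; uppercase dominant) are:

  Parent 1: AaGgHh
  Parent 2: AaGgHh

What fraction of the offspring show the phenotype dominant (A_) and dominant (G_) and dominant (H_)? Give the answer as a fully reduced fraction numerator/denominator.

AaGgHh gametes: AGH×1, AGh×1, AgH×1, Agh×1, aGH×1, aGh×1, agH×1, agh×1
AaGgHh gametes: AGH×1, AGh×1, AgH×1, Agh×1, aGH×1, aGh×1, agH×1, agh×1
AaGgHh×AaGgHh grid (8·8=64): AAGGHH=1 AAGGHh=2 AAGGhh=1 AAGgHH=2 AAGgHh=4 AAGghh=2 AAggHH=1 AAggHh=2 AAgghh=1 AaGGHH=2 AaGGHh=4 AaGGhh=2 AaGgHH=4 AaGgHh=8 AaGghh=4 AaggHH=2 AaggHh=4 Aagghh=2 aaGGHH=1 aaGGHh=2 aaGGhh=1 aaGgHH=2 aaGgHh=4 aaGghh=2 aaggHH=1 aaggHh=2 aagghh=1
A_ G_ H_ hits 27/64; gcd=1; 27÷1/64÷1 = 27/64

P(A_ G_ H_) = 27/64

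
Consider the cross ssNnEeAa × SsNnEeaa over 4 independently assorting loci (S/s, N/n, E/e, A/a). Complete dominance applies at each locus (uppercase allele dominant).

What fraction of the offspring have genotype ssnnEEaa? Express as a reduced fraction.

P(ssnnEEaa) = 1/64

ssNnEeAa gametes: sNEA×2, sNEa×2, sNeA×2, sNea×2, snEA×2, snEa×2, sneA×2, snea×2
SsNnEeaa gametes: SNEa×2, SNea×2, SnEa×2, Snea×2, sNEa×2, sNea×2, snEa×2, snea×2
ssNnEeAa×SsNnEeaa grid (16·16=256): SsNNEEAa=4 SsNNEEaa=4 SsNNEeAa=8 SsNNEeaa=8 SsNNeeAa=4 SsNNeeaa=4 SsNnEEAa=8 SsNnEEaa=8 SsNnEeAa=16 SsNnEeaa=16 SsNneeAa=8 SsNneeaa=8 SsnnEEAa=4 SsnnEEaa=4 SsnnEeAa=8 SsnnEeaa=8 SsnneeAa=4 Ssnneeaa=4 ssNNEEAa=4 ssNNEEaa=4 ssNNEeAa=8 ssNNEeaa=8 ssNNeeAa=4 ssNNeeaa=4 ssNnEEAa=8 ssNnEEaa=8 ssNnEeAa=16 ssNnEeaa=16 ssNneeAa=8 ssNneeaa=8 ssnnEEAa=4 ssnnEEaa=4 ssnnEeAa=8 ssnnEeaa=8 ssnneeAa=4 ssnneeaa=4
ssnnEEaa hits 4/256; gcd=4; 4÷4/256÷4 = 1/64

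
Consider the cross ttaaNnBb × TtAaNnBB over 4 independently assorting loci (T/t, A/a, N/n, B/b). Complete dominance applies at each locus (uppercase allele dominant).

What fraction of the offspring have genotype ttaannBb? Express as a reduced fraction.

P(ttaannBb) = 1/32

ttaaNnBb gametes: taNB×4, taNb×4, tanB×4, tanb×4
TtAaNnBB gametes: TANB×2, TAnB×2, TaNB×2, TanB×2, tANB×2, tAnB×2, taNB×2, tanB×2
ttaaNnBb×TtAaNnBB grid (16·16=256): TtAaNNBB=8 TtAaNNBb=8 TtAaNnBB=16 TtAaNnBb=16 TtAannBB=8 TtAannBb=8 TtaaNNBB=8 TtaaNNBb=8 TtaaNnBB=16 TtaaNnBb=16 TtaannBB=8 TtaannBb=8 ttAaNNBB=8 ttAaNNBb=8 ttAaNnBB=16 ttAaNnBb=16 ttAannBB=8 ttAannBb=8 ttaaNNBB=8 ttaaNNBb=8 ttaaNnBB=16 ttaaNnBb=16 ttaannBB=8 ttaannBb=8
ttaannBb hits 8/256; gcd=8; 8÷8/256÷8 = 1/32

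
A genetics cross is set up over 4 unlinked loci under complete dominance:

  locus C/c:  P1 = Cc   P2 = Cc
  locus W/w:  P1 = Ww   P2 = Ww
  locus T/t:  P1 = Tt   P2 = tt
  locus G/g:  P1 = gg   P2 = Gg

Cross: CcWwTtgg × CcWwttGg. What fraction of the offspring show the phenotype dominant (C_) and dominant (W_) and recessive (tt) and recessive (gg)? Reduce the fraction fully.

CcWwTtgg gametes: CWTg×2, CWtg×2, CwTg×2, Cwtg×2, cWTg×2, cWtg×2, cwTg×2, cwtg×2
CcWwttGg gametes: CWtG×2, CWtg×2, CwtG×2, Cwtg×2, cWtG×2, cWtg×2, cwtG×2, cwtg×2
CcWwTtgg×CcWwttGg grid (16·16=256): CCWWTtGg=4 CCWWTtgg=4 CCWWttGg=4 CCWWttgg=4 CCWwTtGg=8 CCWwTtgg=8 CCWwttGg=8 CCWwttgg=8 CCwwTtGg=4 CCwwTtgg=4 CCwwttGg=4 CCwwttgg=4 CcWWTtGg=8 CcWWTtgg=8 CcWWttGg=8 CcWWttgg=8 CcWwTtGg=16 CcWwTtgg=16 CcWwttGg=16 CcWwttgg=16 CcwwTtGg=8 CcwwTtgg=8 CcwwttGg=8 Ccwwttgg=8 ccWWTtGg=4 ccWWTtgg=4 ccWWttGg=4 ccWWttgg=4 ccWwTtGg=8 ccWwTtgg=8 ccWwttGg=8 ccWwttgg=8 ccwwTtGg=4 ccwwTtgg=4 ccwwttGg=4 ccwwttgg=4
C_ W_ tt gg hits 36/256; gcd=4; 36÷4/256÷4 = 9/64

P(C_ W_ tt gg) = 9/64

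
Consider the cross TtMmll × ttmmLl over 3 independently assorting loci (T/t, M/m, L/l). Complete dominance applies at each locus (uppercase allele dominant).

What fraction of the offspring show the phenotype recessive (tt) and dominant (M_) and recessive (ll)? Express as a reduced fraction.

P(tt M_ ll) = 1/8

TtMmll gametes: TMl×2, Tml×2, tMl×2, tml×2
ttmmLl gametes: tmL×4, tml×4
TtMmll×ttmmLl grid (8·8=64): TtMmLl=8 TtMmll=8 TtmmLl=8 Ttmmll=8 ttMmLl=8 ttMmll=8 ttmmLl=8 ttmmll=8
tt M_ ll hits 8/64; gcd=8; 8÷8/64÷8 = 1/8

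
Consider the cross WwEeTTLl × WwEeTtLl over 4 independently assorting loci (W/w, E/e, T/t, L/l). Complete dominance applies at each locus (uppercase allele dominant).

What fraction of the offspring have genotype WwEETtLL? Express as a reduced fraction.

P(WwEETtLL) = 1/64

WwEeTTLl gametes: WETL×2, WETl×2, WeTL×2, WeTl×2, wETL×2, wETl×2, weTL×2, weTl×2
WwEeTtLl gametes: WETL×1, WETl×1, WEtL×1, WEtl×1, WeTL×1, WeTl×1, WetL×1, Wetl×1, wETL×1, wETl×1, wEtL×1, wEtl×1, weTL×1, weTl×1, wetL×1, wetl×1
WwEeTTLl×WwEeTtLl grid (16·16=256): WWEETTLL=2 WWEETTLl=4 WWEETTll=2 WWEETtLL=2 WWEETtLl=4 WWEETtll=2 WWEeTTLL=4 WWEeTTLl=8 WWEeTTll=4 WWEeTtLL=4 WWEeTtLl=8 WWEeTtll=4 WWeeTTLL=2 WWeeTTLl=4 WWeeTTll=2 WWeeTtLL=2 WWeeTtLl=4 WWeeTtll=2 WwEETTLL=4 WwEETTLl=8 WwEETTll=4 WwEETtLL=4 WwEETtLl=8 WwEETtll=4 WwEeTTLL=8 WwEeTTLl=16 WwEeTTll=8 WwEeTtLL=8 WwEeTtLl=16 WwEeTtll=8 WweeTTLL=4 WweeTTLl=8 WweeTTll=4 WweeTtLL=4 WweeTtLl=8 WweeTtll=4 wwEETTLL=2 wwEETTLl=4 wwEETTll=2 wwEETtLL=2 wwEETtLl=4 wwEETtll=2 wwEeTTLL=4 wwEeTTLl=8 wwEeTTll=4 wwEeTtLL=4 wwEeTtLl=8 wwEeTtll=4 wweeTTLL=2 wweeTTLl=4 wweeTTll=2 wweeTtLL=2 wweeTtLl=4 wweeTtll=2
WwEETtLL hits 4/256; gcd=4; 4÷4/256÷4 = 1/64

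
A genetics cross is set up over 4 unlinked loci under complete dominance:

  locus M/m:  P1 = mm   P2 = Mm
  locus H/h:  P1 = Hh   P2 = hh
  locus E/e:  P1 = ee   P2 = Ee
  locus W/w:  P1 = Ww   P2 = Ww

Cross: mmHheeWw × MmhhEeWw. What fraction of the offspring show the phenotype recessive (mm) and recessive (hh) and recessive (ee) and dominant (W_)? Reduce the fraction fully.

P(mm hh ee W_) = 3/32

mmHheeWw gametes: mHeW×4, mHew×4, mheW×4, mhew×4
MmhhEeWw gametes: MhEW×2, MhEw×2, MheW×2, Mhew×2, mhEW×2, mhEw×2, mheW×2, mhew×2
mmHheeWw×MmhhEeWw grid (16·16=256): MmHhEeWW=8 MmHhEeWw=16 MmHhEeww=8 MmHheeWW=8 MmHheeWw=16 MmHheeww=8 MmhhEeWW=8 MmhhEeWw=16 MmhhEeww=8 MmhheeWW=8 MmhheeWw=16 Mmhheeww=8 mmHhEeWW=8 mmHhEeWw=16 mmHhEeww=8 mmHheeWW=8 mmHheeWw=16 mmHheeww=8 mmhhEeWW=8 mmhhEeWw=16 mmhhEeww=8 mmhheeWW=8 mmhheeWw=16 mmhheeww=8
mm hh ee W_ hits 24/256; gcd=8; 24÷8/256÷8 = 3/32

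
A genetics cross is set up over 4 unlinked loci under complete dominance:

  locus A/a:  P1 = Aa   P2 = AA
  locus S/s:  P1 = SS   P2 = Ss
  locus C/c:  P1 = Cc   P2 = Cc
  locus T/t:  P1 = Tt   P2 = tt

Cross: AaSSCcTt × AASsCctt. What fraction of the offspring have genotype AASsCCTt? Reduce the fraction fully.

P(AASsCCTt) = 1/32

AaSSCcTt gametes: ASCT×2, ASCt×2, AScT×2, ASct×2, aSCT×2, aSCt×2, aScT×2, aSct×2
AASsCctt gametes: ASCt×4, ASct×4, AsCt×4, Asct×4
AaSSCcTt×AASsCctt grid (16·16=256): AASSCCTt=8 AASSCCtt=8 AASSCcTt=16 AASSCctt=16 AASSccTt=8 AASScctt=8 AASsCCTt=8 AASsCCtt=8 AASsCcTt=16 AASsCctt=16 AASsccTt=8 AASscctt=8 AaSSCCTt=8 AaSSCCtt=8 AaSSCcTt=16 AaSSCctt=16 AaSSccTt=8 AaSScctt=8 AaSsCCTt=8 AaSsCCtt=8 AaSsCcTt=16 AaSsCctt=16 AaSsccTt=8 AaSscctt=8
AASsCCTt hits 8/256; gcd=8; 8÷8/256÷8 = 1/32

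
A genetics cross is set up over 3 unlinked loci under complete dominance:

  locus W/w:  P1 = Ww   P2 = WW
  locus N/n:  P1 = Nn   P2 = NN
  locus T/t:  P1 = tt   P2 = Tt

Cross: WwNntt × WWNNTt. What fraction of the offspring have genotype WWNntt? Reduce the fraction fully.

WwNntt gametes: WNt×2, Wnt×2, wNt×2, wnt×2
WWNNTt gametes: WNT×4, WNt×4
WwNntt×WWNNTt grid (8·8=64): WWNNTt=8 WWNNtt=8 WWNnTt=8 WWNntt=8 WwNNTt=8 WwNNtt=8 WwNnTt=8 WwNntt=8
WWNntt hits 8/64; gcd=8; 8÷8/64÷8 = 1/8

P(WWNntt) = 1/8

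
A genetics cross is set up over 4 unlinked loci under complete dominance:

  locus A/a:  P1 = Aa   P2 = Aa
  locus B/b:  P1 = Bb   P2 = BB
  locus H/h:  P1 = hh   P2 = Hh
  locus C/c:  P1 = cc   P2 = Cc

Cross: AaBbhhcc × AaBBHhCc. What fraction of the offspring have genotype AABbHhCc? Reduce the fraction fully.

AaBbhhcc gametes: ABhc×4, Abhc×4, aBhc×4, abhc×4
AaBBHhCc gametes: ABHC×2, ABHc×2, ABhC×2, ABhc×2, aBHC×2, aBHc×2, aBhC×2, aBhc×2
AaBbhhcc×AaBBHhCc grid (16·16=256): AABBHhCc=8 AABBHhcc=8 AABBhhCc=8 AABBhhcc=8 AABbHhCc=8 AABbHhcc=8 AABbhhCc=8 AABbhhcc=8 AaBBHhCc=16 AaBBHhcc=16 AaBBhhCc=16 AaBBhhcc=16 AaBbHhCc=16 AaBbHhcc=16 AaBbhhCc=16 AaBbhhcc=16 aaBBHhCc=8 aaBBHhcc=8 aaBBhhCc=8 aaBBhhcc=8 aaBbHhCc=8 aaBbHhcc=8 aaBbhhCc=8 aaBbhhcc=8
AABbHhCc hits 8/256; gcd=8; 8÷8/256÷8 = 1/32

P(AABbHhCc) = 1/32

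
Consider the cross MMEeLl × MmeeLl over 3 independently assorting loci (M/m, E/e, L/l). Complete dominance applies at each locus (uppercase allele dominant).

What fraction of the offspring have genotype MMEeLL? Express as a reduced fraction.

P(MMEeLL) = 1/16

MMEeLl gametes: MEL×2, MEl×2, MeL×2, Mel×2
MmeeLl gametes: MeL×2, Mel×2, meL×2, mel×2
MMEeLl×MmeeLl grid (8·8=64): MMEeLL=4 MMEeLl=8 MMEell=4 MMeeLL=4 MMeeLl=8 MMeell=4 MmEeLL=4 MmEeLl=8 MmEell=4 MmeeLL=4 MmeeLl=8 Mmeell=4
MMEeLL hits 4/64; gcd=4; 4÷4/64÷4 = 1/16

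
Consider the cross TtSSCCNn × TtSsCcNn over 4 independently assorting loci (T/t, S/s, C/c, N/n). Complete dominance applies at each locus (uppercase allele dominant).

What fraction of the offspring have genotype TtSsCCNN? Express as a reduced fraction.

TtSSCCNn gametes: TSCN×4, TSCn×4, tSCN×4, tSCn×4
TtSsCcNn gametes: TSCN×1, TSCn×1, TScN×1, TScn×1, TsCN×1, TsCn×1, TscN×1, Tscn×1, tSCN×1, tSCn×1, tScN×1, tScn×1, tsCN×1, tsCn×1, tscN×1, tscn×1
TtSSCCNn×TtSsCcNn grid (16·16=256): TTSSCCNN=4 TTSSCCNn=8 TTSSCCnn=4 TTSSCcNN=4 TTSSCcNn=8 TTSSCcnn=4 TTSsCCNN=4 TTSsCCNn=8 TTSsCCnn=4 TTSsCcNN=4 TTSsCcNn=8 TTSsCcnn=4 TtSSCCNN=8 TtSSCCNn=16 TtSSCCnn=8 TtSSCcNN=8 TtSSCcNn=16 TtSSCcnn=8 TtSsCCNN=8 TtSsCCNn=16 TtSsCCnn=8 TtSsCcNN=8 TtSsCcNn=16 TtSsCcnn=8 ttSSCCNN=4 ttSSCCNn=8 ttSSCCnn=4 ttSSCcNN=4 ttSSCcNn=8 ttSSCcnn=4 ttSsCCNN=4 ttSsCCNn=8 ttSsCCnn=4 ttSsCcNN=4 ttSsCcNn=8 ttSsCcnn=4
TtSsCCNN hits 8/256; gcd=8; 8÷8/256÷8 = 1/32

P(TtSsCCNN) = 1/32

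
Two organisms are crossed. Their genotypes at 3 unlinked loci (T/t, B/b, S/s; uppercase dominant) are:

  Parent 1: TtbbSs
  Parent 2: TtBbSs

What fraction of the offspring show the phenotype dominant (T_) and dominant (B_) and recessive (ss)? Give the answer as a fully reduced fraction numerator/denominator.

P(T_ B_ ss) = 3/32

TtbbSs gametes: TbS×2, Tbs×2, tbS×2, tbs×2
TtBbSs gametes: TBS×1, TBs×1, TbS×1, Tbs×1, tBS×1, tBs×1, tbS×1, tbs×1
TtbbSs×TtBbSs grid (8·8=64): TTBbSS=2 TTBbSs=4 TTBbss=2 TTbbSS=2 TTbbSs=4 TTbbss=2 TtBbSS=4 TtBbSs=8 TtBbss=4 TtbbSS=4 TtbbSs=8 Ttbbss=4 ttBbSS=2 ttBbSs=4 ttBbss=2 ttbbSS=2 ttbbSs=4 ttbbss=2
T_ B_ ss hits 6/64; gcd=2; 6÷2/64÷2 = 3/32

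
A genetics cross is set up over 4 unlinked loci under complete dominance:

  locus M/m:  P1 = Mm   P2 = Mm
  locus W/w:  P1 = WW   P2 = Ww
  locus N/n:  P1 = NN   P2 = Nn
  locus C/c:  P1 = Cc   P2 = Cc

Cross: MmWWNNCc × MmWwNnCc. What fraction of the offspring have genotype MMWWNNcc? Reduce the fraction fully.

P(MMWWNNcc) = 1/64

MmWWNNCc gametes: MWNC×4, MWNc×4, mWNC×4, mWNc×4
MmWwNnCc gametes: MWNC×1, MWNc×1, MWnC×1, MWnc×1, MwNC×1, MwNc×1, MwnC×1, Mwnc×1, mWNC×1, mWNc×1, mWnC×1, mWnc×1, mwNC×1, mwNc×1, mwnC×1, mwnc×1
MmWWNNCc×MmWwNnCc grid (16·16=256): MMWWNNCC=4 MMWWNNCc=8 MMWWNNcc=4 MMWWNnCC=4 MMWWNnCc=8 MMWWNncc=4 MMWwNNCC=4 MMWwNNCc=8 MMWwNNcc=4 MMWwNnCC=4 MMWwNnCc=8 MMWwNncc=4 MmWWNNCC=8 MmWWNNCc=16 MmWWNNcc=8 MmWWNnCC=8 MmWWNnCc=16 MmWWNncc=8 MmWwNNCC=8 MmWwNNCc=16 MmWwNNcc=8 MmWwNnCC=8 MmWwNnCc=16 MmWwNncc=8 mmWWNNCC=4 mmWWNNCc=8 mmWWNNcc=4 mmWWNnCC=4 mmWWNnCc=8 mmWWNncc=4 mmWwNNCC=4 mmWwNNCc=8 mmWwNNcc=4 mmWwNnCC=4 mmWwNnCc=8 mmWwNncc=4
MMWWNNcc hits 4/256; gcd=4; 4÷4/256÷4 = 1/64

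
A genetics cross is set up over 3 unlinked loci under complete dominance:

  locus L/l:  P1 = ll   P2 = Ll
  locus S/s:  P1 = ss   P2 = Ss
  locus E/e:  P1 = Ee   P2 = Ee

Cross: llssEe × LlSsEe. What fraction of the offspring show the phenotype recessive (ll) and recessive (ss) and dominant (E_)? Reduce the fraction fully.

llssEe gametes: lsE×4, lse×4
LlSsEe gametes: LSE×1, LSe×1, LsE×1, Lse×1, lSE×1, lSe×1, lsE×1, lse×1
llssEe×LlSsEe grid (8·8=64): LlSsEE=4 LlSsEe=8 LlSsee=4 LlssEE=4 LlssEe=8 Llssee=4 llSsEE=4 llSsEe=8 llSsee=4 llssEE=4 llssEe=8 llssee=4
ll ss E_ hits 12/64; gcd=4; 12÷4/64÷4 = 3/16

P(ll ss E_) = 3/16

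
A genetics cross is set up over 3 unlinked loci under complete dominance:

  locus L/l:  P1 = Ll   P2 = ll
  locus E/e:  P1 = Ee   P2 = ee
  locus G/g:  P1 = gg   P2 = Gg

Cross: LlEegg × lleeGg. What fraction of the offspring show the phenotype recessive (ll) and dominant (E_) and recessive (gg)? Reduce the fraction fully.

LlEegg gametes: LEg×2, Leg×2, lEg×2, leg×2
lleeGg gametes: leG×4, leg×4
LlEegg×lleeGg grid (8·8=64): LlEeGg=8 LlEegg=8 LleeGg=8 Lleegg=8 llEeGg=8 llEegg=8 lleeGg=8 lleegg=8
ll E_ gg hits 8/64; gcd=8; 8÷8/64÷8 = 1/8

P(ll E_ gg) = 1/8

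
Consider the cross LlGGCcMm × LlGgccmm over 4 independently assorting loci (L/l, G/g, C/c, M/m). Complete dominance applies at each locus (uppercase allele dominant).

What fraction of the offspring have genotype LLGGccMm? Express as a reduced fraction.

P(LLGGccMm) = 1/32

LlGGCcMm gametes: LGCM×2, LGCm×2, LGcM×2, LGcm×2, lGCM×2, lGCm×2, lGcM×2, lGcm×2
LlGgccmm gametes: LGcm×4, Lgcm×4, lGcm×4, lgcm×4
LlGGCcMm×LlGgccmm grid (16·16=256): LLGGCcMm=8 LLGGCcmm=8 LLGGccMm=8 LLGGccmm=8 LLGgCcMm=8 LLGgCcmm=8 LLGgccMm=8 LLGgccmm=8 LlGGCcMm=16 LlGGCcmm=16 LlGGccMm=16 LlGGccmm=16 LlGgCcMm=16 LlGgCcmm=16 LlGgccMm=16 LlGgccmm=16 llGGCcMm=8 llGGCcmm=8 llGGccMm=8 llGGccmm=8 llGgCcMm=8 llGgCcmm=8 llGgccMm=8 llGgccmm=8
LLGGccMm hits 8/256; gcd=8; 8÷8/256÷8 = 1/32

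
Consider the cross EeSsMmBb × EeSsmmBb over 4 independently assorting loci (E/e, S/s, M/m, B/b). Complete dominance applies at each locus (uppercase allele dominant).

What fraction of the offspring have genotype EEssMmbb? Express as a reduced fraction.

P(EEssMmbb) = 1/128

EeSsMmBb gametes: ESMB×1, ESMb×1, ESmB×1, ESmb×1, EsMB×1, EsMb×1, EsmB×1, Esmb×1, eSMB×1, eSMb×1, eSmB×1, eSmb×1, esMB×1, esMb×1, esmB×1, esmb×1
EeSsmmBb gametes: ESmB×2, ESmb×2, EsmB×2, Esmb×2, eSmB×2, eSmb×2, esmB×2, esmb×2
EeSsMmBb×EeSsmmBb grid (16·16=256): EESSMmBB=2 EESSMmBb=4 EESSMmbb=2 EESSmmBB=2 EESSmmBb=4 EESSmmbb=2 EESsMmBB=4 EESsMmBb=8 EESsMmbb=4 EESsmmBB=4 EESsmmBb=8 EESsmmbb=4 EEssMmBB=2 EEssMmBb=4 EEssMmbb=2 EEssmmBB=2 EEssmmBb=4 EEssmmbb=2 EeSSMmBB=4 EeSSMmBb=8 EeSSMmbb=4 EeSSmmBB=4 EeSSmmBb=8 EeSSmmbb=4 EeSsMmBB=8 EeSsMmBb=16 EeSsMmbb=8 EeSsmmBB=8 EeSsmmBb=16 EeSsmmbb=8 EessMmBB=4 EessMmBb=8 EessMmbb=4 EessmmBB=4 EessmmBb=8 Eessmmbb=4 eeSSMmBB=2 eeSSMmBb=4 eeSSMmbb=2 eeSSmmBB=2 eeSSmmBb=4 eeSSmmbb=2 eeSsMmBB=4 eeSsMmBb=8 eeSsMmbb=4 eeSsmmBB=4 eeSsmmBb=8 eeSsmmbb=4 eessMmBB=2 eessMmBb=4 eessMmbb=2 eessmmBB=2 eessmmBb=4 eessmmbb=2
EEssMmbb hits 2/256; gcd=2; 2÷2/256÷2 = 1/128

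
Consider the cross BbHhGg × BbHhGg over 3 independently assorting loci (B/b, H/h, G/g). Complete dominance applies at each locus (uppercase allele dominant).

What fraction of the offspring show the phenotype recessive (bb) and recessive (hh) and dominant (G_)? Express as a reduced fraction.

BbHhGg gametes: BHG×1, BHg×1, BhG×1, Bhg×1, bHG×1, bHg×1, bhG×1, bhg×1
BbHhGg gametes: BHG×1, BHg×1, BhG×1, Bhg×1, bHG×1, bHg×1, bhG×1, bhg×1
BbHhGg×BbHhGg grid (8·8=64): BBHHGG=1 BBHHGg=2 BBHHgg=1 BBHhGG=2 BBHhGg=4 BBHhgg=2 BBhhGG=1 BBhhGg=2 BBhhgg=1 BbHHGG=2 BbHHGg=4 BbHHgg=2 BbHhGG=4 BbHhGg=8 BbHhgg=4 BbhhGG=2 BbhhGg=4 Bbhhgg=2 bbHHGG=1 bbHHGg=2 bbHHgg=1 bbHhGG=2 bbHhGg=4 bbHhgg=2 bbhhGG=1 bbhhGg=2 bbhhgg=1
bb hh G_ hits 3/64; gcd=1; 3÷1/64÷1 = 3/64

P(bb hh G_) = 3/64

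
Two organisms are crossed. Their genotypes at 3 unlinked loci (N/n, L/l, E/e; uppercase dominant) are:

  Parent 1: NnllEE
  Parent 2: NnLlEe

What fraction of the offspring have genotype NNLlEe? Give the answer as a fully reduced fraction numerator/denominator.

NnllEE gametes: NlE×4, nlE×4
NnLlEe gametes: NLE×1, NLe×1, NlE×1, Nle×1, nLE×1, nLe×1, nlE×1, nle×1
NnllEE×NnLlEe grid (8·8=64): NNLlEE=4 NNLlEe=4 NNllEE=4 NNllEe=4 NnLlEE=8 NnLlEe=8 NnllEE=8 NnllEe=8 nnLlEE=4 nnLlEe=4 nnllEE=4 nnllEe=4
NNLlEe hits 4/64; gcd=4; 4÷4/64÷4 = 1/16

P(NNLlEe) = 1/16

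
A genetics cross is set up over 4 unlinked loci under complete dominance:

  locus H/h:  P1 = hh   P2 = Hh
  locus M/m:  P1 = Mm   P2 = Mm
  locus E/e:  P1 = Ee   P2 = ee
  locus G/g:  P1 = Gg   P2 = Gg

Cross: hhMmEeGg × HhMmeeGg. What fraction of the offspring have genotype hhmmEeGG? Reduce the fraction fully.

hhMmEeGg gametes: hMEG×2, hMEg×2, hMeG×2, hMeg×2, hmEG×2, hmEg×2, hmeG×2, hmeg×2
HhMmeeGg gametes: HMeG×2, HMeg×2, HmeG×2, Hmeg×2, hMeG×2, hMeg×2, hmeG×2, hmeg×2
hhMmEeGg×HhMmeeGg grid (16·16=256): HhMMEeGG=4 HhMMEeGg=8 HhMMEegg=4 HhMMeeGG=4 HhMMeeGg=8 HhMMeegg=4 HhMmEeGG=8 HhMmEeGg=16 HhMmEegg=8 HhMmeeGG=8 HhMmeeGg=16 HhMmeegg=8 HhmmEeGG=4 HhmmEeGg=8 HhmmEegg=4 HhmmeeGG=4 HhmmeeGg=8 Hhmmeegg=4 hhMMEeGG=4 hhMMEeGg=8 hhMMEegg=4 hhMMeeGG=4 hhMMeeGg=8 hhMMeegg=4 hhMmEeGG=8 hhMmEeGg=16 hhMmEegg=8 hhMmeeGG=8 hhMmeeGg=16 hhMmeegg=8 hhmmEeGG=4 hhmmEeGg=8 hhmmEegg=4 hhmmeeGG=4 hhmmeeGg=8 hhmmeegg=4
hhmmEeGG hits 4/256; gcd=4; 4÷4/256÷4 = 1/64

P(hhmmEeGG) = 1/64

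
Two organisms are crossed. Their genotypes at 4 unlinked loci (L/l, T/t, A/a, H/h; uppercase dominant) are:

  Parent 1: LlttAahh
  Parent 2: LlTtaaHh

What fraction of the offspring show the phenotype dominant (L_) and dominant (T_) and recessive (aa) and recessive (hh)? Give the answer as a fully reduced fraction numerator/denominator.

LlttAahh gametes: LtAh×4, Ltah×4, ltAh×4, ltah×4
LlTtaaHh gametes: LTaH×2, LTah×2, LtaH×2, Ltah×2, lTaH×2, lTah×2, ltaH×2, ltah×2
LlttAahh×LlTtaaHh grid (16·16=256): LLTtAaHh=8 LLTtAahh=8 LLTtaaHh=8 LLTtaahh=8 LLttAaHh=8 LLttAahh=8 LLttaaHh=8 LLttaahh=8 LlTtAaHh=16 LlTtAahh=16 LlTtaaHh=16 LlTtaahh=16 LlttAaHh=16 LlttAahh=16 LlttaaHh=16 Llttaahh=16 llTtAaHh=8 llTtAahh=8 llTtaaHh=8 llTtaahh=8 llttAaHh=8 llttAahh=8 llttaaHh=8 llttaahh=8
L_ T_ aa hh hits 24/256; gcd=8; 24÷8/256÷8 = 3/32

P(L_ T_ aa hh) = 3/32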